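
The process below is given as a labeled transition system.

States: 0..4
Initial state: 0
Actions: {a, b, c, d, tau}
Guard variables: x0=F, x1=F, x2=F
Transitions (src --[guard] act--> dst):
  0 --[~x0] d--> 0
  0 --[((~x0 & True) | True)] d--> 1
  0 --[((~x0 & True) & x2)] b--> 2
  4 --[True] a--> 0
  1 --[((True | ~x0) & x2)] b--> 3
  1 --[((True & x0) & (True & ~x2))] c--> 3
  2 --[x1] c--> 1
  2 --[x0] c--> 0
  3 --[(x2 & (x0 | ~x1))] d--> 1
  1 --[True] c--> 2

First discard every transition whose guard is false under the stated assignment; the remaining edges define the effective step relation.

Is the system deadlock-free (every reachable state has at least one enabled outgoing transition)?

Answer: DEADLOCK at state 2

Trace:
Reachable = {0,1,2}
  0: d→0  d→1  [deg 2]
  1: c→2  [deg 1]
  2: ∅  [STUCK]
Path to 2: d·c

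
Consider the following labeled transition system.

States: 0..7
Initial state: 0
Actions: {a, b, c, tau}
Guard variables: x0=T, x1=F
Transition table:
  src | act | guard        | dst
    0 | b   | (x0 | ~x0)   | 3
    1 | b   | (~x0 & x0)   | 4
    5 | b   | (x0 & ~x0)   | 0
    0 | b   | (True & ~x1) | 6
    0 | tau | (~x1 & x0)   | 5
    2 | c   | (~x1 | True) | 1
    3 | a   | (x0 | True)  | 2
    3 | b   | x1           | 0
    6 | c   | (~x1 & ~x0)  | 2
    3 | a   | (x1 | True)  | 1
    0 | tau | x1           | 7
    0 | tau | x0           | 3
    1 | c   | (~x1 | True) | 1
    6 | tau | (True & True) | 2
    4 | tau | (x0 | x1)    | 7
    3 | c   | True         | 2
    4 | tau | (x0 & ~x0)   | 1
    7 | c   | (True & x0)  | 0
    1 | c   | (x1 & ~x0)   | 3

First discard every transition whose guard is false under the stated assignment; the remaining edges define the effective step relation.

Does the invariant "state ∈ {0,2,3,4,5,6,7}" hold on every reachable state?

Inv-set: {0,2,3,4,5,6,7}
Reach set: {0,1,2,3,5,6}
  0: ok
  1: VIOLATES
  2: ok
  3: ok
  5: ok
  6: ok
reach 1 via b·a — violates

Answer: INVARIANT VIOLATED at state 1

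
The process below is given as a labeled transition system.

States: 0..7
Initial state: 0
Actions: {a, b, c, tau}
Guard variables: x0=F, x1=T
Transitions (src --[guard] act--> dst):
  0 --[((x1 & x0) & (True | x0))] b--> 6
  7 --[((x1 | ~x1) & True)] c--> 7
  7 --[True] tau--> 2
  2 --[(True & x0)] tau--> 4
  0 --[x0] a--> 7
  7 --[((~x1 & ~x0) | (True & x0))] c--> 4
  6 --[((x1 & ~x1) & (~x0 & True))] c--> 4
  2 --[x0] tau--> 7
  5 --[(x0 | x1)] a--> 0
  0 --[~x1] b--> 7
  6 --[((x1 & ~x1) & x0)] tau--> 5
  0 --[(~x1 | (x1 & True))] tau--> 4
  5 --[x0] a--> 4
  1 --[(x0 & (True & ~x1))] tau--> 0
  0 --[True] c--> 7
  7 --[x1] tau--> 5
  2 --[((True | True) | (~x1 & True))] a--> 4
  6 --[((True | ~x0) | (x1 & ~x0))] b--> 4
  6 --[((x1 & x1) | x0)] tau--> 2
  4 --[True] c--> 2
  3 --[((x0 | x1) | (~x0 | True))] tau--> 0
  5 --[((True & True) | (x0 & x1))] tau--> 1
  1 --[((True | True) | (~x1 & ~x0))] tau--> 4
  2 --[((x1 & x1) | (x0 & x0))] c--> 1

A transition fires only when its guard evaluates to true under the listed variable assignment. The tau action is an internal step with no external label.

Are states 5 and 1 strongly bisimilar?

Refine partition for ~:
  π0 = {{0,1,2,3,4,5,6,7}}
  π1 = {{0,7},{1,3},{2},{4},{5},{6}}
  π2 = {{0},{1},{2},{3},{4},{5},{6},{7}}
Fixed point at round 3; 8 class(es).
class of 5: {5}; class of 1: {1}

Answer: NOT BISIMILAR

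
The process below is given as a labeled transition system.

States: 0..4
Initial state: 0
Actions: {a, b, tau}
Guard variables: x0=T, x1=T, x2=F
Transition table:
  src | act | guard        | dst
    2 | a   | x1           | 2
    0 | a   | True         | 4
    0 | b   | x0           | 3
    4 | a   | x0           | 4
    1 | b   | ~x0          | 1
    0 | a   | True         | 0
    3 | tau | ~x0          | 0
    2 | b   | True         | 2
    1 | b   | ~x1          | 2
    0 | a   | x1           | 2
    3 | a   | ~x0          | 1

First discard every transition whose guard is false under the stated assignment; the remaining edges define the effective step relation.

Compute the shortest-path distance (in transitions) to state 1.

Answer: UNREACHABLE

Working:
Layered search for 1:
  depth 0: {0}
  depth 1: {2,3,4}
1 never appears.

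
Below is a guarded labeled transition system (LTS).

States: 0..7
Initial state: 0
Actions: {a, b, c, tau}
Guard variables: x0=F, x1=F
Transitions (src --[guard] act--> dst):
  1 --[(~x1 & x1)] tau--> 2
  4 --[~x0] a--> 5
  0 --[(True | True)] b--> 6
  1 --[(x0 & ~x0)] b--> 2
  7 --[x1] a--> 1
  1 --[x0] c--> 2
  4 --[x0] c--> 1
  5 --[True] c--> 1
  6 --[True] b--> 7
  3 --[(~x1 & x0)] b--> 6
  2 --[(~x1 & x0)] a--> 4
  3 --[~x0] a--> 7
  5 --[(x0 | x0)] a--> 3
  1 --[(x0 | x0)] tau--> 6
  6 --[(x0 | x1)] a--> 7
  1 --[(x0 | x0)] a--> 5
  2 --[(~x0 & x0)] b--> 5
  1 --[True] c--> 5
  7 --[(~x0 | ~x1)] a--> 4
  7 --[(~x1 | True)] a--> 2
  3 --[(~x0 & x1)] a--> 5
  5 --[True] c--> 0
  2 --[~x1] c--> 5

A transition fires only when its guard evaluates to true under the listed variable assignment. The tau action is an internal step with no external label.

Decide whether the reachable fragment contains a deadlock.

Reach set: {0,1,2,4,5,6,7}
  0: b→6  [1 out]
  1: c→5  [1 out]
  2: c→5  [1 out]
  4: a→5  [1 out]
  5: c→0  c→1  [2 out]
  6: b→7  [1 out]
  7: a→2  a→4  [2 out]

Answer: DEADLOCK-FREE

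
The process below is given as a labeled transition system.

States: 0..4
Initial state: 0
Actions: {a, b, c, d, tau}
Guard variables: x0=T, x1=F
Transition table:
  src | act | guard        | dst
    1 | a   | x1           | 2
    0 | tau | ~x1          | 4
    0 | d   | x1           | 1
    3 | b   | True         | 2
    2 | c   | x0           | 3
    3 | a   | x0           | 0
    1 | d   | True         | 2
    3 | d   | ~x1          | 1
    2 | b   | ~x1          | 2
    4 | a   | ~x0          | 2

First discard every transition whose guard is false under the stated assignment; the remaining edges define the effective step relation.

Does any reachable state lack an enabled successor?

Answer: DEADLOCK at state 4

Working:
Reach set: {0,4}
  0: tau→4  [1 out]
  4: ∅  [deadlock]
witness 4: tau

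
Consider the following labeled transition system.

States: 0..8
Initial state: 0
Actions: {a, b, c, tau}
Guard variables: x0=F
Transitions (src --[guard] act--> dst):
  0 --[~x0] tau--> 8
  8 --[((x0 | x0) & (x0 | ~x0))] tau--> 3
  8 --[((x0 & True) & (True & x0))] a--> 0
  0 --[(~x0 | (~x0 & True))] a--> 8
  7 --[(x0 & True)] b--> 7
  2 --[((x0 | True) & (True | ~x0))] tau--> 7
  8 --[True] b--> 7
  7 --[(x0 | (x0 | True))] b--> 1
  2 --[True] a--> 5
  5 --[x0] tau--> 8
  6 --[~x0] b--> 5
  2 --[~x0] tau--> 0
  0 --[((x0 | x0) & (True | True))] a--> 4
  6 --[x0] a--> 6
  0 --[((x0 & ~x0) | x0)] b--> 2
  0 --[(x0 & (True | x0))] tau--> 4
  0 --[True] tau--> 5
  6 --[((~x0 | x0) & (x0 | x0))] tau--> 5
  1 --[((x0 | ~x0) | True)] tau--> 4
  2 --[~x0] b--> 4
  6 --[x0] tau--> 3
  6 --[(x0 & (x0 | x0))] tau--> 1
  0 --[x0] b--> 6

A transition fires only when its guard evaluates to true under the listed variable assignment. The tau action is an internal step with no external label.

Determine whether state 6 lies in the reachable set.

Guard filter leaves 11 enabled edge(s).
Layer 0: {0}
Layer 1: {5,8}  total {0,5,8}
Layer 2: {7}  total {0,5,7,8}
Layer 3: {1}  total {0,1,5,7,8}
Layer 4: {4}  total {0,1,4,5,7,8}
R = {0,1,4,5,7,8}

Answer: UNREACHABLE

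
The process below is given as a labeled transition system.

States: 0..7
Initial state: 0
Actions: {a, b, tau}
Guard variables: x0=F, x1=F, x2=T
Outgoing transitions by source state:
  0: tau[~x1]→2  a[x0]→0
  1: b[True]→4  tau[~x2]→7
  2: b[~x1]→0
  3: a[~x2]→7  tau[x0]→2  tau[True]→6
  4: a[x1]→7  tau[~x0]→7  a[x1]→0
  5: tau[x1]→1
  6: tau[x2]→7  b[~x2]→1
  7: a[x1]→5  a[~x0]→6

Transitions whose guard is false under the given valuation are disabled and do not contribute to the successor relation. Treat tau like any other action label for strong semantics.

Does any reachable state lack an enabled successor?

Answer: DEADLOCK-FREE

Working:
Reach set: {0,2}
  0: tau→2  [1 exit(s)]
  2: b→0  [1 exit(s)]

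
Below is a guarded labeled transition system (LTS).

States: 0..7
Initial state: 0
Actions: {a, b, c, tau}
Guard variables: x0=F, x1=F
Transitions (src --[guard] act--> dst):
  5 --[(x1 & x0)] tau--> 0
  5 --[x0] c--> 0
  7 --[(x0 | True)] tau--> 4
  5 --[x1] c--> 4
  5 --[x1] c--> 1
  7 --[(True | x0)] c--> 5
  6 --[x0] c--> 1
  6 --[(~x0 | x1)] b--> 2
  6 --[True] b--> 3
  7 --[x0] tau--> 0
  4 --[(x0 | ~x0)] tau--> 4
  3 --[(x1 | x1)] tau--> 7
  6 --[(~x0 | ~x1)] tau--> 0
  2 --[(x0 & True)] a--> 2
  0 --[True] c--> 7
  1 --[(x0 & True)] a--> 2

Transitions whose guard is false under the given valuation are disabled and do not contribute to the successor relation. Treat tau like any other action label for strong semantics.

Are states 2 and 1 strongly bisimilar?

Answer: BISIMILAR

Trace:
Refine partition for ~:
  π0 = {{0,1,2,3,4,5,6,7}}
  π1 = {{0},{1,2,3,5},{4},{6},{7}}
Fixed point at round 2; 5 class(es).
[2]={1,2,3,5}  [1]={1,2,3,5}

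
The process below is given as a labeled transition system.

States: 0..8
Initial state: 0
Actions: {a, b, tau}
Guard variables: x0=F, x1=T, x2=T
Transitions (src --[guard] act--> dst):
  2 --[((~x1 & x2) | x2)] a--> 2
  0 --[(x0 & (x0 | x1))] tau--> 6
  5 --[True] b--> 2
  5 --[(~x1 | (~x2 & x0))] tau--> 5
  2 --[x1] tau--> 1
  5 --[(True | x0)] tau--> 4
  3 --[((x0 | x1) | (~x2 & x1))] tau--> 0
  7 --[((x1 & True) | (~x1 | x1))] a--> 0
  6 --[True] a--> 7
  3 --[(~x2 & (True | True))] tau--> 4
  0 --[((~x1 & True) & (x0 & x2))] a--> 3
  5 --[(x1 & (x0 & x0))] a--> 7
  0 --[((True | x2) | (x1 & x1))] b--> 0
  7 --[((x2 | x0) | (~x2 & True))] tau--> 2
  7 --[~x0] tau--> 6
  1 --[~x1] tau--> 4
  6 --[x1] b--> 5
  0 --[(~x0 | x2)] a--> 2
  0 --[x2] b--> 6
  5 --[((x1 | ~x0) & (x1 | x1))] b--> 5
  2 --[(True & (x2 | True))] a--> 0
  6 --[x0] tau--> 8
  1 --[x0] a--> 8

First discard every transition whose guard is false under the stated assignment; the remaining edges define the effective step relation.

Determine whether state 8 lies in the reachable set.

After dropping false guards: 15 live edges.
depth 0: {0}
depth 1: {2,6}  now seen {0,2,6}
depth 2: {1,5,7}  now seen {0,1,2,5,6,7}
depth 3: {4}  now seen {0,1,2,4,5,6,7}
R = {0,1,2,4,5,6,7}

Answer: UNREACHABLE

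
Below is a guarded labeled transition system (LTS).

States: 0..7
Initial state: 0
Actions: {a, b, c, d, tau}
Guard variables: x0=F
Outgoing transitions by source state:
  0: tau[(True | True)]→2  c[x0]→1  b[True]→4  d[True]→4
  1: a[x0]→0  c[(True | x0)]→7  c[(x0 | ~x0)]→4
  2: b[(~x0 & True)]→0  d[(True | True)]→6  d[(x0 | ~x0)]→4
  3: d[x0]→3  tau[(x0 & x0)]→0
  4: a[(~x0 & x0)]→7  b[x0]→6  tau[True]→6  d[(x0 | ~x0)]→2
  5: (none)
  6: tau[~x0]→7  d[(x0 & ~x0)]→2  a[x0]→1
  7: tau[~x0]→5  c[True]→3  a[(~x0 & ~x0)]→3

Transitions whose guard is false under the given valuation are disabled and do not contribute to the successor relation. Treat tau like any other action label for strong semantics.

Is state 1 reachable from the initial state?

14 transition(s) survive guard evaluation.
Layer 0: {0}
Layer 1: {2,4}  total {0,2,4}
Layer 2: {6}  total {0,2,4,6}
Layer 3: {7}  total {0,2,4,6,7}
Layer 4: {3,5}  total {0,2,3,4,5,6,7}
Reach set: {0,2,3,4,5,6,7}

Answer: UNREACHABLE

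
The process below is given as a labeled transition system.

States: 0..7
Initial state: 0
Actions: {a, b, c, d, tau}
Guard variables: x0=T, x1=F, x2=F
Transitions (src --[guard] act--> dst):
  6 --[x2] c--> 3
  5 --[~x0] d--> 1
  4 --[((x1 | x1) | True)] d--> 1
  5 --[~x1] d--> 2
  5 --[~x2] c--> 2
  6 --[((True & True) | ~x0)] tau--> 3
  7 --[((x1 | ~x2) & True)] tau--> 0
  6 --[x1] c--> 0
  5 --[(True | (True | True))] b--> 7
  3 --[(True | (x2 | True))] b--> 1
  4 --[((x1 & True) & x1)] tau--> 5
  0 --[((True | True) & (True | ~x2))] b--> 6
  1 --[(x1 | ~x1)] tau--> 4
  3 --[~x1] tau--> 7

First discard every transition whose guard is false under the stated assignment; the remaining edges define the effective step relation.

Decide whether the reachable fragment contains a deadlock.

Answer: DEADLOCK-FREE

Analysis:
R = {0,1,3,4,6,7}
  0: b→6  [deg 1]
  1: tau→4  [deg 1]
  3: b→1  tau→7  [deg 2]
  4: d→1  [deg 1]
  6: tau→3  [deg 1]
  7: tau→0  [deg 1]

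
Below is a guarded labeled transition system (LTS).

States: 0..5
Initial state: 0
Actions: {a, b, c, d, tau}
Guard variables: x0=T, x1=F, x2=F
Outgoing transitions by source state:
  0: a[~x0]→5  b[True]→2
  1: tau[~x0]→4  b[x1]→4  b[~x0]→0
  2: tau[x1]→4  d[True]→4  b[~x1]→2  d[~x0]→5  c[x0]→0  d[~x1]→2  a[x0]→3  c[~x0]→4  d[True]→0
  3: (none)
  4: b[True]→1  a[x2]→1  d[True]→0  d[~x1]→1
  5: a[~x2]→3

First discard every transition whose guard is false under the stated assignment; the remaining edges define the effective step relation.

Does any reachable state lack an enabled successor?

Answer: DEADLOCK at state 1

Analysis:
Reach set: {0,1,2,3,4}
  0: b→2  [1 exit(s)]
  1: ∅  [no exit]
  2: a→3  b→2  c→0  d→0  d→2  d→4  [6 exit(s)]
  3: ∅  [no exit]
  4: b→1  d→0  d→1  [3 exit(s)]
witness 1: b·d·b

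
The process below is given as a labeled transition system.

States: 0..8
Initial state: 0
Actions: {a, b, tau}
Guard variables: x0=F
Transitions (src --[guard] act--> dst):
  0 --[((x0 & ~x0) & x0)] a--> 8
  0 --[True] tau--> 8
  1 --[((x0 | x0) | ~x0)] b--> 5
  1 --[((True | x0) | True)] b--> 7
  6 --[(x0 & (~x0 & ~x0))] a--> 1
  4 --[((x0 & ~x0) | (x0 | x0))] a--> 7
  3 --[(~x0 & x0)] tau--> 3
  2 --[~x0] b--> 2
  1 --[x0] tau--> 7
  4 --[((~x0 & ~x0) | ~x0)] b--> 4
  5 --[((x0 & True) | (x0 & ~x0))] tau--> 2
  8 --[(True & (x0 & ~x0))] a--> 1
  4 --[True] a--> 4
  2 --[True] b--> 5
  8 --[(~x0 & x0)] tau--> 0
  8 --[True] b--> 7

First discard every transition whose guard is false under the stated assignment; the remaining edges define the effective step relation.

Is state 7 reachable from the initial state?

Answer: REACHABLE

Analysis:
After dropping false guards: 8 live edges.
depth 0: {0}
depth 1: {8}  cumulative {0,8}
depth 2: {7}  cumulative {0,7,8}
R = {0,7,8}
trace reaching 7: tau·b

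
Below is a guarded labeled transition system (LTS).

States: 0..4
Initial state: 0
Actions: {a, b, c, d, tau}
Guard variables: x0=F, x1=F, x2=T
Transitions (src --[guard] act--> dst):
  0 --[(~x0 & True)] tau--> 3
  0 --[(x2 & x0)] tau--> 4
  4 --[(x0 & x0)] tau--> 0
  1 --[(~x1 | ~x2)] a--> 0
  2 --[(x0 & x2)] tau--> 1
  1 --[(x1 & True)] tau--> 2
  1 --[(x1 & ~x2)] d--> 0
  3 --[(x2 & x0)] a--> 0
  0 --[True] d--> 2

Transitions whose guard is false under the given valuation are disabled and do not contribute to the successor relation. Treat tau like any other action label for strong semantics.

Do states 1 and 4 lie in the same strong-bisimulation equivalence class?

Refine partition for ~:
  P[0] = {{0,1,2,3,4}}
  P[1] = {{0},{1},{2,3,4}}
Fixed point at round 2; 3 class(es).
class of 1: {1}; class of 4: {2,3,4}

Answer: NOT BISIMILAR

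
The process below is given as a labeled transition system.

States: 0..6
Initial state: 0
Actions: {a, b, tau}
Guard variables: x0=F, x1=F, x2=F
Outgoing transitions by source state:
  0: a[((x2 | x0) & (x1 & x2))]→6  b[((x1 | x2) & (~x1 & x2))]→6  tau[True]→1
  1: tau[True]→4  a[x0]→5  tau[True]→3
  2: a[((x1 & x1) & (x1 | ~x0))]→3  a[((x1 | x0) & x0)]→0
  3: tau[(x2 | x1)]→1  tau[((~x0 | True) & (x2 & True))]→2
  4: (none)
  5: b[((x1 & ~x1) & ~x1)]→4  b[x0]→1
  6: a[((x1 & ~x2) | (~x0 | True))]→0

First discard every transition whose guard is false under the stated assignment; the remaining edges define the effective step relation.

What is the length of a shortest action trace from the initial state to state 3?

Answer: 2

Working:
Breadth-first toward 3:
  depth 0: {0}
  depth 1: {1}
  depth 2: {3,4}
depth(3)=2, e.g. tau·tau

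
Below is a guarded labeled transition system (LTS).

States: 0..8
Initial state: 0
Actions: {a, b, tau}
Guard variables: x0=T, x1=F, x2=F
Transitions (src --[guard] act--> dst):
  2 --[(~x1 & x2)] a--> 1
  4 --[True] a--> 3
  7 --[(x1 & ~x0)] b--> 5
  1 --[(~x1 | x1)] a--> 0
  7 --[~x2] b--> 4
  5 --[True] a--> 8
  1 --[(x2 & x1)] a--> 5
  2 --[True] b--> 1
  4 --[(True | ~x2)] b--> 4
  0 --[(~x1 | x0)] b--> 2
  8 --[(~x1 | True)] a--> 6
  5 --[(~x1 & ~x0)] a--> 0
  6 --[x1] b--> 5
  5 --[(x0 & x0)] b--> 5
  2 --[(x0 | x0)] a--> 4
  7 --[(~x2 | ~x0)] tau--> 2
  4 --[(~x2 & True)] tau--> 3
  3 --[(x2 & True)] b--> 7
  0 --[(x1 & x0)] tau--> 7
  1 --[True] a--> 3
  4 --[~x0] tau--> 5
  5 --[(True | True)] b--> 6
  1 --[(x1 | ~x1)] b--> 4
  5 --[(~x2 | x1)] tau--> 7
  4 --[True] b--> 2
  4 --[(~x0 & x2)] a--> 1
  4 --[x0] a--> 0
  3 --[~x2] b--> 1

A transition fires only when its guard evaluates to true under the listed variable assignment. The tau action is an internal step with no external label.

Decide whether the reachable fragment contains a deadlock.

Reach set: {0,1,2,3,4}
  0: b→2  [1 out]
  1: a→0  a→3  b→4  [3 out]
  2: a→4  b→1  [2 out]
  3: b→1  [1 out]
  4: a→0  a→3  b→2  b→4  tau→3  [5 out]

Answer: DEADLOCK-FREE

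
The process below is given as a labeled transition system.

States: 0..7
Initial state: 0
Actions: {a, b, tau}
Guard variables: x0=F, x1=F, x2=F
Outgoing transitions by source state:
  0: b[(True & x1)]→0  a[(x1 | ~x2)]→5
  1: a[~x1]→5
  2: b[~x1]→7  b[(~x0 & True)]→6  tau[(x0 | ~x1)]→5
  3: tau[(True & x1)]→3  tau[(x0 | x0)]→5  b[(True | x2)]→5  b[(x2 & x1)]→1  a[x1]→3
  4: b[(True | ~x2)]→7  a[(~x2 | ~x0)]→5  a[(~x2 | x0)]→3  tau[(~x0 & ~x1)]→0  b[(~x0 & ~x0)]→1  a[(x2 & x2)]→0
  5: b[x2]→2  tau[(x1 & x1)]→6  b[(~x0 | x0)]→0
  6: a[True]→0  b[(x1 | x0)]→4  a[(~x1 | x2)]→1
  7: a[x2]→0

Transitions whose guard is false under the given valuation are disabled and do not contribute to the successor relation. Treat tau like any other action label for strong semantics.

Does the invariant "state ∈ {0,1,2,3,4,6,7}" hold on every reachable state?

Answer: INVARIANT VIOLATED at state 5

Analysis:
Safe = {0,1,2,3,4,6,7}
Reach set: {0,5}
  0: ✓
  5: outside
witness against invariant: a → 5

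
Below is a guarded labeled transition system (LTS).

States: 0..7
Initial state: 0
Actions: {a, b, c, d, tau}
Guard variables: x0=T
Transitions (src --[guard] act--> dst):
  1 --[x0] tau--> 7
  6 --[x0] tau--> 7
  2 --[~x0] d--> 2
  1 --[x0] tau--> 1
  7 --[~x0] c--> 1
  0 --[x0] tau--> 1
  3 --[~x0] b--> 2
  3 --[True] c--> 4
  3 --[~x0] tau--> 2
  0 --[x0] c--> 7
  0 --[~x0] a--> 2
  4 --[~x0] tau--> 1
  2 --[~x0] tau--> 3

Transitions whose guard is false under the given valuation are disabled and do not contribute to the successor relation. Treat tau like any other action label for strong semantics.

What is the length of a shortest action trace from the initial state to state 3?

Layered search for 3:
  depth 0: {0}
  depth 1: {1,7}
3 never appears.

Answer: UNREACHABLE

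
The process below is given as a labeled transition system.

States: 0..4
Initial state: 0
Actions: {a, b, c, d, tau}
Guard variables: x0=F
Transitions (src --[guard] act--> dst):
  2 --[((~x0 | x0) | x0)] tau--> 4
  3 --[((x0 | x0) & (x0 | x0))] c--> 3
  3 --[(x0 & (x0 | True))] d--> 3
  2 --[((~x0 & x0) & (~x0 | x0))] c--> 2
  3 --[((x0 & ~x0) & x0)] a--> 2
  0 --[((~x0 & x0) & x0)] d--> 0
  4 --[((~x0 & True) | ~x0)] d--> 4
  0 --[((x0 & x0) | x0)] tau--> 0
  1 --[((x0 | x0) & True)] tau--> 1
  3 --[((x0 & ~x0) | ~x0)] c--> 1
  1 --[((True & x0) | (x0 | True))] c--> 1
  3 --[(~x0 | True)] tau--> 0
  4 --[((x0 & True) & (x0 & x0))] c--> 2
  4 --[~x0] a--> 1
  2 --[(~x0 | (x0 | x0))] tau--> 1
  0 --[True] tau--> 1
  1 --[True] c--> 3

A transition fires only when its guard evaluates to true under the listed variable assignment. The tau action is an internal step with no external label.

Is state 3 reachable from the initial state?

Guard filter leaves 9 enabled edge(s).
L0 = {0}
L1 = {1}  now seen {0,1}
L2 = {3}  now seen {0,1,3}
Reach set: {0,1,3}
Path to 3: tau·c

Answer: REACHABLE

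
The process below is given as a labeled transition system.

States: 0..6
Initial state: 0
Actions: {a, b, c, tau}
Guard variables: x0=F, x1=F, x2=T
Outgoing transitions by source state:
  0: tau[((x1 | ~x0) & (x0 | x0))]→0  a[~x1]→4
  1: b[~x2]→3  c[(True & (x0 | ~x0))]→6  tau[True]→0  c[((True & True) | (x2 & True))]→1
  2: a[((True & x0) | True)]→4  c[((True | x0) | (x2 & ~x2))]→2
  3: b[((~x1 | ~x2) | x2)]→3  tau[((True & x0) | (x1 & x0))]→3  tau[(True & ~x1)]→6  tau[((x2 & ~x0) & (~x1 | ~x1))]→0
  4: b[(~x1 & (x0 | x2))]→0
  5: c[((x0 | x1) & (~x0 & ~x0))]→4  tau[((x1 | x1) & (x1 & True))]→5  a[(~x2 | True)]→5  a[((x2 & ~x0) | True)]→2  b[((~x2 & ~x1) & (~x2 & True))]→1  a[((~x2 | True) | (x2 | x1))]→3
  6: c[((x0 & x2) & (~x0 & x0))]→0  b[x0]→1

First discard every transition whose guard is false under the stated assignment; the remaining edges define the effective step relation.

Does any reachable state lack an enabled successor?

R = {0,4}
  0: a→4  [1 exit(s)]
  4: b→0  [1 exit(s)]

Answer: DEADLOCK-FREE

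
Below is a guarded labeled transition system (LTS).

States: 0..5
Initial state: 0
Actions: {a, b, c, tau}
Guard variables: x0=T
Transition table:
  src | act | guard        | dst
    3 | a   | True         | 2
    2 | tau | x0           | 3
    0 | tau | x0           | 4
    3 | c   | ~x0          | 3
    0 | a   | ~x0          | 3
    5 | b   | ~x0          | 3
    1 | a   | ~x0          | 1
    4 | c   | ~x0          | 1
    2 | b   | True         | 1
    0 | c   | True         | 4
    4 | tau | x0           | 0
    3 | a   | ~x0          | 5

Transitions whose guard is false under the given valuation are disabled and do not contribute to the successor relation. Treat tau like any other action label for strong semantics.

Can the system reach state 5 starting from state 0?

Answer: UNREACHABLE

Trace:
Guard filter leaves 6 enabled edge(s).
Layer 0: {0}
Layer 1: {4}  total {0,4}
Reach set: {0,4}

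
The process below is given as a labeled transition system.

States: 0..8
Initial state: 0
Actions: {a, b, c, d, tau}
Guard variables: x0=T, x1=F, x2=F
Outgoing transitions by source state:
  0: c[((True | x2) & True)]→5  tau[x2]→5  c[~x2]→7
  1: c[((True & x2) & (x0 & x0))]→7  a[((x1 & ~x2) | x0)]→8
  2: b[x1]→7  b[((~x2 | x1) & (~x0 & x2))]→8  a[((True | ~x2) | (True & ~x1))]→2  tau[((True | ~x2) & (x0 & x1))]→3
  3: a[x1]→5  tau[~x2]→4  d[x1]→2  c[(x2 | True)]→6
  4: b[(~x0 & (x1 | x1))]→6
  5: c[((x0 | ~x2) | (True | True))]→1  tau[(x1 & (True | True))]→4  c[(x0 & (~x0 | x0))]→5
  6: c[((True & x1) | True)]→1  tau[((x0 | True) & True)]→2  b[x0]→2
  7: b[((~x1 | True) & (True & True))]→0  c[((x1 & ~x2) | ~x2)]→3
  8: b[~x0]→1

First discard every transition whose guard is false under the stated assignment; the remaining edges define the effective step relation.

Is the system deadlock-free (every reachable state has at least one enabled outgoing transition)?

Answer: DEADLOCK at state 4

Trace:
Reach set: {0,1,2,3,4,5,6,7,8}
  0: c→5  c→7  [2 out]
  1: a→8  [1 out]
  2: a→2  [1 out]
  3: c→6  tau→4  [2 out]
  4: ∅  [deadlock]
  5: c→1  c→5  [2 out]
  6: b→2  c→1  tau→2  [3 out]
  7: b→0  c→3  [2 out]
  8: ∅  [deadlock]
Path to 4: c·c·tau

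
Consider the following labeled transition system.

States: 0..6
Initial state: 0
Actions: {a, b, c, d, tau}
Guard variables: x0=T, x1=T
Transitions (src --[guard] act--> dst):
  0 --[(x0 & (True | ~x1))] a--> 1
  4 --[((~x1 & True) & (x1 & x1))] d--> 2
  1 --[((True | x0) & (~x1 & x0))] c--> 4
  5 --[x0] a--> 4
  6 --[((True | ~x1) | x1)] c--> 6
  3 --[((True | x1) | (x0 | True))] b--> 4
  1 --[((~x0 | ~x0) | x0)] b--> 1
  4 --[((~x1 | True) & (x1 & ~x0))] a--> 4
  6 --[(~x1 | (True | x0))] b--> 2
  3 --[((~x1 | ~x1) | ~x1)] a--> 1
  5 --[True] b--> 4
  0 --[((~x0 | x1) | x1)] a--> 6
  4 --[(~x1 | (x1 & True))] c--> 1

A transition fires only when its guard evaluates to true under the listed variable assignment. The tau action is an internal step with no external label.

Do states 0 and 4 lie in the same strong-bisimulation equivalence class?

Bisimulation quotient by refinement:
  P[0] = {{0,1,2,3,4,5,6}}
  P[1] = {{0},{1,3},{2},{4},{5},{6}}
  P[2] = {{0},{1},{2},{3},{4},{5},{6}}
stable after 3 split(s): 7 block(s)
class of 0: {0}; class of 4: {4}

Answer: NOT BISIMILAR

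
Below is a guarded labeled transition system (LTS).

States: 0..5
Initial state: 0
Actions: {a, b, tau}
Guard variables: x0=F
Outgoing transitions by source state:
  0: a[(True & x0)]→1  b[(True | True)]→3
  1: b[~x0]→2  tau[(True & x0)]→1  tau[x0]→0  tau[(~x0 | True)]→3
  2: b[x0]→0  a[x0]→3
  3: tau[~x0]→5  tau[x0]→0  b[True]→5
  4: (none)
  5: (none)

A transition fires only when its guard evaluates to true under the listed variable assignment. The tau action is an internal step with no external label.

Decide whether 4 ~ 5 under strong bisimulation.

Bisimulation quotient by refinement:
  P[0] = {{0,1,2,3,4,5}}
  P[1] = {{0},{1,3},{2,4,5}}
  P[2] = {{0},{1},{2,4,5},{3}}
stable after 3 split(s): 4 block(s)
4∈{2,4,5}, 5∈{2,4,5}

Answer: BISIMILAR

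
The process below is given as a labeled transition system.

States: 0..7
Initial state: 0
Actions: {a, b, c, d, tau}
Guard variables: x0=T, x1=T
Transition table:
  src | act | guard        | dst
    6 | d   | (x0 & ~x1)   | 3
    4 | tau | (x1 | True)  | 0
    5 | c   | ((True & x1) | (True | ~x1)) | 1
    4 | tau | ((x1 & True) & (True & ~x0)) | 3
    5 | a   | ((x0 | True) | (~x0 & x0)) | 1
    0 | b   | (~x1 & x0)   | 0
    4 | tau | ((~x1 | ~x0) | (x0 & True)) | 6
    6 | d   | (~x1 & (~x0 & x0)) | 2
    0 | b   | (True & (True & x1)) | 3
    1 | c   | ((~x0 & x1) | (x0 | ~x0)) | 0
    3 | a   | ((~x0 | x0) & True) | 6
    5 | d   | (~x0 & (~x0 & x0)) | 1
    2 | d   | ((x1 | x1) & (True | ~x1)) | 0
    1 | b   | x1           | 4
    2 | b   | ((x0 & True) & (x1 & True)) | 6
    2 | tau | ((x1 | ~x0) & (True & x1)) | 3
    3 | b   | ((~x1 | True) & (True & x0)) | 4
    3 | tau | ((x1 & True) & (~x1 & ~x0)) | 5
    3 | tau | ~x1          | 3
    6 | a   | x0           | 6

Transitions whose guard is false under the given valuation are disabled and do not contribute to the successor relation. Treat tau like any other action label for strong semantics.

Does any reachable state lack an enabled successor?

Reachable = {0,3,4,6}
  0: b→3  [1 out]
  3: a→6  b→4  [2 out]
  4: tau→0  tau→6  [2 out]
  6: a→6  [1 out]

Answer: DEADLOCK-FREE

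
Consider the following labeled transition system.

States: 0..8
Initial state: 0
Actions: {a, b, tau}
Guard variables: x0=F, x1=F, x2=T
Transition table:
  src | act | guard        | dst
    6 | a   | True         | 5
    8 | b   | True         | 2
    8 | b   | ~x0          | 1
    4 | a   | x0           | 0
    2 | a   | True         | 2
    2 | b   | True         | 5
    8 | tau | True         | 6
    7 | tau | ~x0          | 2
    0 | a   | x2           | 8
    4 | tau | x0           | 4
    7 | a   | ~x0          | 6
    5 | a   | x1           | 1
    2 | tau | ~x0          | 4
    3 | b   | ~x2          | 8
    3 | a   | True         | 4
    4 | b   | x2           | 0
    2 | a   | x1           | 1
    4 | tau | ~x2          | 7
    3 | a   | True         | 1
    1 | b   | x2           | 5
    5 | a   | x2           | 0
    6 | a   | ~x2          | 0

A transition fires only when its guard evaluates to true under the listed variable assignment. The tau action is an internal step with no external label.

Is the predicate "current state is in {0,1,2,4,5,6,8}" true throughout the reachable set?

Answer: INVARIANT HOLDS

Trace:
Safe = {0,1,2,4,5,6,8}
R = {0,1,2,4,5,6,8}
  0: ok
  1: ok
  2: ok
  4: ok
  5: ok
  6: ok
  8: ok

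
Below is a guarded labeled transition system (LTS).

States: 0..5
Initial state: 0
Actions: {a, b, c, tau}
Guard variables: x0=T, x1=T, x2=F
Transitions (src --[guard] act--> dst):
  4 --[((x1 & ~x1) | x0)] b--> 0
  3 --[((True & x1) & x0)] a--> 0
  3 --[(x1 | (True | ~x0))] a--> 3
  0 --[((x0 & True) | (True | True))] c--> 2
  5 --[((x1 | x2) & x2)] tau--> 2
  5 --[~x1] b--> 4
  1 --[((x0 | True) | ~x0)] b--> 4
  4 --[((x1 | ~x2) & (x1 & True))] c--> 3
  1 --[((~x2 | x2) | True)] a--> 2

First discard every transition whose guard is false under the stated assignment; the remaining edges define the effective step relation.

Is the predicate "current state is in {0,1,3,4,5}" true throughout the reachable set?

Answer: INVARIANT VIOLATED at state 2

Working:
Allowed set {0,1,3,4,5}
Reach set: {0,2}
  0: ok
  2: outside
witness against invariant: c → 2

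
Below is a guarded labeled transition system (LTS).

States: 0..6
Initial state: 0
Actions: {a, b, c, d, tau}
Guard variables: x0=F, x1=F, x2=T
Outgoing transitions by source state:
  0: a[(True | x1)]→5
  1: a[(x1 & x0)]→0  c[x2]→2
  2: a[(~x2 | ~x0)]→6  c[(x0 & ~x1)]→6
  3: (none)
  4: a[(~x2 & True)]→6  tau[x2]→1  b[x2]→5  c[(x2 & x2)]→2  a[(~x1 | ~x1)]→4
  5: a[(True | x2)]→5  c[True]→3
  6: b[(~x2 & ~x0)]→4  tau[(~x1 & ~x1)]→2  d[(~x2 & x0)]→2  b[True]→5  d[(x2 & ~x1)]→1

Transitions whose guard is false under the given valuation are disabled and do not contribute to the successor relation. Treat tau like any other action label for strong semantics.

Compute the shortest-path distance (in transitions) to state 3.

Answer: 2

Trace:
Layered search for 3:
  L0 = {0}
  L1 = {5}
  L2 = {3}
depth(3)=2, e.g. a·c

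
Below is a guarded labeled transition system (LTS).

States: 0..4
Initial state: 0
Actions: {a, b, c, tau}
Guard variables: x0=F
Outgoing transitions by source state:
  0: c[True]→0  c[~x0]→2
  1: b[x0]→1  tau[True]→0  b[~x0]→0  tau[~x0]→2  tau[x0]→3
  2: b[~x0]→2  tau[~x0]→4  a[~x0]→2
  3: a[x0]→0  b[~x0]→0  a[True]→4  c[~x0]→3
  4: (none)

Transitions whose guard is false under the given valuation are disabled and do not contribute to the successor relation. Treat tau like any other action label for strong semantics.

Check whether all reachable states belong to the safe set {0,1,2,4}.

Safe = {0,1,2,4}
R = {0,2,4}
  0: safe
  2: safe
  4: safe

Answer: INVARIANT HOLDS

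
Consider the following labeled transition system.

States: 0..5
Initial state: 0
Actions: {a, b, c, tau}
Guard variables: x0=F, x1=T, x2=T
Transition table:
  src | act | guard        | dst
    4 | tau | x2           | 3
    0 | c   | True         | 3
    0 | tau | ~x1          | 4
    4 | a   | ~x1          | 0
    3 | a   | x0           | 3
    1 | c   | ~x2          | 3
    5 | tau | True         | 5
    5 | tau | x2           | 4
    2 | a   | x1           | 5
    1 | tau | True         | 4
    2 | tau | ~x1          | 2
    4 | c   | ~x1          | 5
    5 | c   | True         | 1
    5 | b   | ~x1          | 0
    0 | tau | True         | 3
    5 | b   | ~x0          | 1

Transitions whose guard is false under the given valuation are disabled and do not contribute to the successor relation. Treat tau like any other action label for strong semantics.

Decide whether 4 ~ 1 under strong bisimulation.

Compute ~ classes (split until stable):
  P[0] = {{0,1,2,3,4,5}}
  P[1] = {{0},{1,4},{2},{3},{5}}
  P[2] = {{0},{1},{2},{3},{4},{5}}
Fixed point at round 3; 6 class(es).
4∈{4}, 1∈{1}

Answer: NOT BISIMILAR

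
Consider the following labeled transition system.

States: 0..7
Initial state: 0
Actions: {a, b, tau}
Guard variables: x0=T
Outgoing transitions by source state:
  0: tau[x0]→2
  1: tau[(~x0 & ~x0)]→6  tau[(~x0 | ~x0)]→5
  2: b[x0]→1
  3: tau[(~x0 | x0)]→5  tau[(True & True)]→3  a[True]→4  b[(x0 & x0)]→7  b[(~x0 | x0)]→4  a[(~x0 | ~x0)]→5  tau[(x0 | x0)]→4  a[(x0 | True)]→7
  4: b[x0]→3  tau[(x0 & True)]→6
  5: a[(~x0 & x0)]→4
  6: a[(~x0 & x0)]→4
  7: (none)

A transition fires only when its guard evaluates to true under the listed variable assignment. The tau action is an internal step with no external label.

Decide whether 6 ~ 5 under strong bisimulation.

Bisimulation quotient by refinement:
  P[0] = {{0,1,2,3,4,5,6,7}}
  P[1] = {{0},{1,5,6,7},{2},{3},{4}}
stable after 2 split(s): 5 block(s)
class of 6: {1,5,6,7}; class of 5: {1,5,6,7}

Answer: BISIMILAR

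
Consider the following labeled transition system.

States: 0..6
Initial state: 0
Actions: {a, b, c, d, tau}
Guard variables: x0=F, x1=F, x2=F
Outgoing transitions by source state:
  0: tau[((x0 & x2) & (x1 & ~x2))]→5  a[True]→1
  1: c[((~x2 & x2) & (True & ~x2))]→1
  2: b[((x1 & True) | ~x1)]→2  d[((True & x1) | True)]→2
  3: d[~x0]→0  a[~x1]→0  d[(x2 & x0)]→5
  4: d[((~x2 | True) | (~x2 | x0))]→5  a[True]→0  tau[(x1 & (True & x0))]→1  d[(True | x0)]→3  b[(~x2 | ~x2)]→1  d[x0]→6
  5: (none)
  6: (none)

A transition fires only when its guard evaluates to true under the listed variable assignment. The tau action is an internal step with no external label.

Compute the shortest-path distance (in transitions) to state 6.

Answer: UNREACHABLE

Working:
Layered search for 6:
  L0 = {0}
  L1 = {1}
6 never appears.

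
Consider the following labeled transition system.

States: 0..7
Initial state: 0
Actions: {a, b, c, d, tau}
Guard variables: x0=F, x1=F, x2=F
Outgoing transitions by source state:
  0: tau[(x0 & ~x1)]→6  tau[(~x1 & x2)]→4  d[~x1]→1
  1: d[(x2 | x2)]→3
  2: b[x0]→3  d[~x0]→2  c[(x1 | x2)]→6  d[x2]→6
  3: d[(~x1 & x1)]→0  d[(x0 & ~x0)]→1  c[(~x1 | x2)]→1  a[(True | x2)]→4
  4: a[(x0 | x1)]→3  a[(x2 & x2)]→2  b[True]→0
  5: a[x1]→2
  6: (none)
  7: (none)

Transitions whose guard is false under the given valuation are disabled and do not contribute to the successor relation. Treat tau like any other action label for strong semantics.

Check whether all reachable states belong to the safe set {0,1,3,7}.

Allowed set {0,1,3,7}
Reachable = {0,1}
  0: ✓
  1: ✓

Answer: INVARIANT HOLDS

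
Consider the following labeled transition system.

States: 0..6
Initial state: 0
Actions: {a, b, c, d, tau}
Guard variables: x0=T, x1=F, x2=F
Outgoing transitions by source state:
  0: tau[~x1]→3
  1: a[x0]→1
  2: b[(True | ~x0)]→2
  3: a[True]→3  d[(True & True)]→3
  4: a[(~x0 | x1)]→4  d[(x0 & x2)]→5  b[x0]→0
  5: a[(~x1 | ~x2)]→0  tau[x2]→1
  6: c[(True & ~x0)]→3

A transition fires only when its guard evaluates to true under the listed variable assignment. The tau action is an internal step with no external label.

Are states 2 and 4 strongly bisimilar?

Answer: NOT BISIMILAR

Trace:
Bisimulation quotient by refinement:
  P[0] = {{0,1,2,3,4,5,6}}
  P[1] = {{0},{1,5},{2,4},{3},{6}}
  P[2] = {{0},{1},{2},{3},{4},{5},{6}}
Fixed point at round 3; 7 class(es).
2∈{2}, 4∈{4}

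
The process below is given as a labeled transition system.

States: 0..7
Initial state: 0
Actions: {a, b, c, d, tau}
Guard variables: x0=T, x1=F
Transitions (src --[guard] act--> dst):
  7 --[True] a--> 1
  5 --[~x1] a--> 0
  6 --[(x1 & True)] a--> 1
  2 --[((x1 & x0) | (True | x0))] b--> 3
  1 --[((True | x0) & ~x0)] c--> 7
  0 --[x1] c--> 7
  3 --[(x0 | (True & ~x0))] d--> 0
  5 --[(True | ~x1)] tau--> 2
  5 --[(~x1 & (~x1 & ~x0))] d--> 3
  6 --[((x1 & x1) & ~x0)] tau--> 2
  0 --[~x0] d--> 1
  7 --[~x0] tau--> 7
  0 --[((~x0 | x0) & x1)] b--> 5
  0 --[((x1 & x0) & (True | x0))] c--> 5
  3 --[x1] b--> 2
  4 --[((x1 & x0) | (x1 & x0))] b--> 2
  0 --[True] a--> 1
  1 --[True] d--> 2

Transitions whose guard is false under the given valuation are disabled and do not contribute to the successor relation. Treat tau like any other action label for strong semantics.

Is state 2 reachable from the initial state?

Answer: REACHABLE

Working:
7 transition(s) survive guard evaluation.
Layer 0: {0}
Layer 1: {1}  total {0,1}
Layer 2: {2}  total {0,1,2}
Layer 3: {3}  total {0,1,2,3}
Reachable = {0,1,2,3}
trace reaching 2: a·d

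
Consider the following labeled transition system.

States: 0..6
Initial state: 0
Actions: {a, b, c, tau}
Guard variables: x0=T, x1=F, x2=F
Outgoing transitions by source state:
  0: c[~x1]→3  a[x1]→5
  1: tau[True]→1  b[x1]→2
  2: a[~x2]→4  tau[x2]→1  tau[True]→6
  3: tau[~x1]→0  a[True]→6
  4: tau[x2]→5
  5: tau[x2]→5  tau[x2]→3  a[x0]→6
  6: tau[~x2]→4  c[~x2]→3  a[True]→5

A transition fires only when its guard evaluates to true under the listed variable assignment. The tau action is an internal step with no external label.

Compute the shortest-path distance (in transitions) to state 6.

Layered search for 6:
  Layer 0: {0}
  Layer 1: {3}
  Layer 2: {6}
depth(6)=2, e.g. c·a

Answer: 2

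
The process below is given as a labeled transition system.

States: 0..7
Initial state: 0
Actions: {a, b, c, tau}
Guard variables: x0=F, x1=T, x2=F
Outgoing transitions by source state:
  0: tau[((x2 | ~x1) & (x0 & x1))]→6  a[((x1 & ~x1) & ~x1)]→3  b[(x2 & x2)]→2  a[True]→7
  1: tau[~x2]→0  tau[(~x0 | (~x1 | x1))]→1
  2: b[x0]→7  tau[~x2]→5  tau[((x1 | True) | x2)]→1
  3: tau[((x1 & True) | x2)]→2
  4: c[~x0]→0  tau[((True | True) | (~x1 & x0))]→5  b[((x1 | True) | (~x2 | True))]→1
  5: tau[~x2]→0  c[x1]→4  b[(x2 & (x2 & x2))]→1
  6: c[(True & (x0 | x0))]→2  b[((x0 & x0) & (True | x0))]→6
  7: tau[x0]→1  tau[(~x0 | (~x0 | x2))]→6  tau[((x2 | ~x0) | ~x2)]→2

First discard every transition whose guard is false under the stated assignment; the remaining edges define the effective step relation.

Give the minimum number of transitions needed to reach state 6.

Breadth-first toward 6:
  depth 0: {0}
  depth 1: {7}
  depth 2: {2,6}
first hit 6 at d=2 via a·tau

Answer: 2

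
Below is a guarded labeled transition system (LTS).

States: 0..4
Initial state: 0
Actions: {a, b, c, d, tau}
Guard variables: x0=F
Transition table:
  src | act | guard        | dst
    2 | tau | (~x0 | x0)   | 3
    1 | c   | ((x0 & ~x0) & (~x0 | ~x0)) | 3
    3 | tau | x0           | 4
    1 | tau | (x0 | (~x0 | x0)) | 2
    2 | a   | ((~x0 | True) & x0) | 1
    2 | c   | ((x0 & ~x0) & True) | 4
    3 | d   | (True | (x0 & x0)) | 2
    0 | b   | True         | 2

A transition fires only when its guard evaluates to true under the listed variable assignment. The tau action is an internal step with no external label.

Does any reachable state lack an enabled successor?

Answer: DEADLOCK-FREE

Working:
Reachable = {0,2,3}
  0: b→2  [deg 1]
  2: tau→3  [deg 1]
  3: d→2  [deg 1]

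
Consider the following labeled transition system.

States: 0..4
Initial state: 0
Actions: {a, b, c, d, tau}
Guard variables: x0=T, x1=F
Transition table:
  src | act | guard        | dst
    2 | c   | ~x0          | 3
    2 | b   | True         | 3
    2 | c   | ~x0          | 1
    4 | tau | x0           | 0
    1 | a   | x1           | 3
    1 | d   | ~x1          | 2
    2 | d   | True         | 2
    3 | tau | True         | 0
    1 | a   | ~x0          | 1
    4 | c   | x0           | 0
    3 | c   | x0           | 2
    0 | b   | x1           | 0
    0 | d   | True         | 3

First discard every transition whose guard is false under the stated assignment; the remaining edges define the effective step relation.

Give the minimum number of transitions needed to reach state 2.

BFS to 2:
  L0 = {0}
  L1 = {3}
  L2 = {2}
depth(2)=2, e.g. d·c

Answer: 2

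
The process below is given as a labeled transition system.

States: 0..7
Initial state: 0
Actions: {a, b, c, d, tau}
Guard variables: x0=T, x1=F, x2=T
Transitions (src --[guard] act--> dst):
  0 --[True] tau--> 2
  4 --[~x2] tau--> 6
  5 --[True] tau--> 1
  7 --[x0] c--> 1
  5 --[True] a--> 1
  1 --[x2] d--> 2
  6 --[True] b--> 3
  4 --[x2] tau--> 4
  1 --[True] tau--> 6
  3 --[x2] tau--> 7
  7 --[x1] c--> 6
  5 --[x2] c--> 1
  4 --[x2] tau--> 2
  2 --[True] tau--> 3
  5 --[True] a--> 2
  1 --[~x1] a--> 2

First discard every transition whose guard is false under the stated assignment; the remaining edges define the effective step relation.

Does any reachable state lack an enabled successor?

R = {0,1,2,3,6,7}
  0: tau→2  [deg 1]
  1: a→2  d→2  tau→6  [deg 3]
  2: tau→3  [deg 1]
  3: tau→7  [deg 1]
  6: b→3  [deg 1]
  7: c→1  [deg 1]

Answer: DEADLOCK-FREE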